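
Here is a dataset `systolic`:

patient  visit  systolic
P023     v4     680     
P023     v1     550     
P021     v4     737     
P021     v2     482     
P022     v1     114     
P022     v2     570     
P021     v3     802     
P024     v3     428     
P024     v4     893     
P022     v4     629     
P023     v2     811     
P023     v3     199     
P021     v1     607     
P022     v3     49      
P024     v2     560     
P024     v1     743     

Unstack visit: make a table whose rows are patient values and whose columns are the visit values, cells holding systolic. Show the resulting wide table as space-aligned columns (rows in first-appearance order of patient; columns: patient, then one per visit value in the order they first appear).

patient  v4   v1   v2   v3 
P023     680  550  811  199
P021     737  607  482  802
P022     629  114  570  49 
P024     893  743  560  428

Columns: patient plus the 4 distinct visit values (v4, v1, v2, v3).
For example, row P023 column v4 takes systolic=680 from the long row (P023, v4).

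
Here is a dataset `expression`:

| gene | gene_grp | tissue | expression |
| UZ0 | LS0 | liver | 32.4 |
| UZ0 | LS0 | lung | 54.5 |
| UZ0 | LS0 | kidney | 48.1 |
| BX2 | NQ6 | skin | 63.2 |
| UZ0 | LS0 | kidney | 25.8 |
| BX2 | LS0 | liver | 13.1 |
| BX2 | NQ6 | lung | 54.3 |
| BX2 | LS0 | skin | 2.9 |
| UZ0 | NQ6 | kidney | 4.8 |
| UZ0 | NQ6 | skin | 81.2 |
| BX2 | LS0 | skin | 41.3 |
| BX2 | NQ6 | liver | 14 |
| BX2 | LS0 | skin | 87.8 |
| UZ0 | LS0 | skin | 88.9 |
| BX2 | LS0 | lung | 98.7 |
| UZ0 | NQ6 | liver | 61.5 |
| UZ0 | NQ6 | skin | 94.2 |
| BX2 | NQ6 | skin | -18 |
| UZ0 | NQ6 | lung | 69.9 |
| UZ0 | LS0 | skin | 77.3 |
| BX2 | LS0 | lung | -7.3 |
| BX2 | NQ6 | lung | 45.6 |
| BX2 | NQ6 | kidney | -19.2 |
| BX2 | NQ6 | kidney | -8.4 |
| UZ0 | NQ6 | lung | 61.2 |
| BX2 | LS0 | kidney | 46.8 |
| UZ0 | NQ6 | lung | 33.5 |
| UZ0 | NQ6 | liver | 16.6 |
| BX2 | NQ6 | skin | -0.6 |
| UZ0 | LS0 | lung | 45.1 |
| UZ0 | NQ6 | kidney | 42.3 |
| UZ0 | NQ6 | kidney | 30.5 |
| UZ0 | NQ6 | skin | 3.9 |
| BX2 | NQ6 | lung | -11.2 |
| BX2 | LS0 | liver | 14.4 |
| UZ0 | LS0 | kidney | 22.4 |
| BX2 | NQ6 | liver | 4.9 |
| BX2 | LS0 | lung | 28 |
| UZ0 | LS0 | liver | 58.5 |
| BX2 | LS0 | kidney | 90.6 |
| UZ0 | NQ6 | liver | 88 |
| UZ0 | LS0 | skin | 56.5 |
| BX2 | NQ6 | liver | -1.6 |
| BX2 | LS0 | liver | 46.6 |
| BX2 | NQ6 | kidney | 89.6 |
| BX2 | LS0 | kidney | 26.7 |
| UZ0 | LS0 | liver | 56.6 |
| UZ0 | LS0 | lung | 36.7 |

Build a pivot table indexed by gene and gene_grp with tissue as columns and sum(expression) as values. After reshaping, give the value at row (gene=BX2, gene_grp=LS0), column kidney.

Rows with gene=BX2, gene_grp=LS0 and tissue=kidney: expression values are 46.8, 90.6, 26.7.
46.8 + 90.6 + 26.7 = 164.1.

164.1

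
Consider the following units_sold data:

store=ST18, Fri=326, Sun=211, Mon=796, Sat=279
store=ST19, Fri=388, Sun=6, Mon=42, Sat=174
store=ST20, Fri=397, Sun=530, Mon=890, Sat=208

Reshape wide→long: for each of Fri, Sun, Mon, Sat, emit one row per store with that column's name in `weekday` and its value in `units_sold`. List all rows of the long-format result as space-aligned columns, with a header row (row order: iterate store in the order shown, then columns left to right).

store  weekday  units_sold
ST18   Fri      326       
ST18   Sun      211       
ST18   Mon      796       
ST18   Sat      279       
ST19   Fri      388       
ST19   Sun      6         
ST19   Mon      42        
ST19   Sat      174       
ST20   Fri      397       
ST20   Sun      530       
ST20   Mon      890       
ST20   Sat      208       

Each (store, column) pair becomes one row: 3 × 4 = 12 rows.
For example, (ST18, Fri) → units_sold=326.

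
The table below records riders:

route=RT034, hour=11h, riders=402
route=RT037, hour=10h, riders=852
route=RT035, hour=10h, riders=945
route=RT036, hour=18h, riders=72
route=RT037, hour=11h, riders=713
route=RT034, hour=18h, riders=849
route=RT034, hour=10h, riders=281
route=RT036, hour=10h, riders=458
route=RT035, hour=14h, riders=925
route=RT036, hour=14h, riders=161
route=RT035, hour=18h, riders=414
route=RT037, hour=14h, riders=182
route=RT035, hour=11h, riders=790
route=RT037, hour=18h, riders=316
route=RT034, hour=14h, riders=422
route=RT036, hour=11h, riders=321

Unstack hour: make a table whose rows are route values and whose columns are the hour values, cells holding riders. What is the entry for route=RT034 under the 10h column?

Wide layout: rows indexed by route, columns are the 4 distinct hour values (11h, 10h, 18h, 14h).
Cell (route=RT034, hour=10h) draws from the long row where route=RT034 and hour=10h, which has riders=281.

281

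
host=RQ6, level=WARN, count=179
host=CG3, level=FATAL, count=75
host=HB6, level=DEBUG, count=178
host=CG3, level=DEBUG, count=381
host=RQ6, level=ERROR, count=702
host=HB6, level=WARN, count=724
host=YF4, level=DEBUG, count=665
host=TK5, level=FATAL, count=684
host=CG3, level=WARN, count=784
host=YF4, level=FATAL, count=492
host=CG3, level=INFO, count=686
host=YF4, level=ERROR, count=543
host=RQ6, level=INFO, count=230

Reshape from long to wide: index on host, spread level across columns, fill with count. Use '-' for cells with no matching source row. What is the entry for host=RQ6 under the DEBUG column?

-

No long-format row has host=RQ6 and level=DEBUG, so the cell is -.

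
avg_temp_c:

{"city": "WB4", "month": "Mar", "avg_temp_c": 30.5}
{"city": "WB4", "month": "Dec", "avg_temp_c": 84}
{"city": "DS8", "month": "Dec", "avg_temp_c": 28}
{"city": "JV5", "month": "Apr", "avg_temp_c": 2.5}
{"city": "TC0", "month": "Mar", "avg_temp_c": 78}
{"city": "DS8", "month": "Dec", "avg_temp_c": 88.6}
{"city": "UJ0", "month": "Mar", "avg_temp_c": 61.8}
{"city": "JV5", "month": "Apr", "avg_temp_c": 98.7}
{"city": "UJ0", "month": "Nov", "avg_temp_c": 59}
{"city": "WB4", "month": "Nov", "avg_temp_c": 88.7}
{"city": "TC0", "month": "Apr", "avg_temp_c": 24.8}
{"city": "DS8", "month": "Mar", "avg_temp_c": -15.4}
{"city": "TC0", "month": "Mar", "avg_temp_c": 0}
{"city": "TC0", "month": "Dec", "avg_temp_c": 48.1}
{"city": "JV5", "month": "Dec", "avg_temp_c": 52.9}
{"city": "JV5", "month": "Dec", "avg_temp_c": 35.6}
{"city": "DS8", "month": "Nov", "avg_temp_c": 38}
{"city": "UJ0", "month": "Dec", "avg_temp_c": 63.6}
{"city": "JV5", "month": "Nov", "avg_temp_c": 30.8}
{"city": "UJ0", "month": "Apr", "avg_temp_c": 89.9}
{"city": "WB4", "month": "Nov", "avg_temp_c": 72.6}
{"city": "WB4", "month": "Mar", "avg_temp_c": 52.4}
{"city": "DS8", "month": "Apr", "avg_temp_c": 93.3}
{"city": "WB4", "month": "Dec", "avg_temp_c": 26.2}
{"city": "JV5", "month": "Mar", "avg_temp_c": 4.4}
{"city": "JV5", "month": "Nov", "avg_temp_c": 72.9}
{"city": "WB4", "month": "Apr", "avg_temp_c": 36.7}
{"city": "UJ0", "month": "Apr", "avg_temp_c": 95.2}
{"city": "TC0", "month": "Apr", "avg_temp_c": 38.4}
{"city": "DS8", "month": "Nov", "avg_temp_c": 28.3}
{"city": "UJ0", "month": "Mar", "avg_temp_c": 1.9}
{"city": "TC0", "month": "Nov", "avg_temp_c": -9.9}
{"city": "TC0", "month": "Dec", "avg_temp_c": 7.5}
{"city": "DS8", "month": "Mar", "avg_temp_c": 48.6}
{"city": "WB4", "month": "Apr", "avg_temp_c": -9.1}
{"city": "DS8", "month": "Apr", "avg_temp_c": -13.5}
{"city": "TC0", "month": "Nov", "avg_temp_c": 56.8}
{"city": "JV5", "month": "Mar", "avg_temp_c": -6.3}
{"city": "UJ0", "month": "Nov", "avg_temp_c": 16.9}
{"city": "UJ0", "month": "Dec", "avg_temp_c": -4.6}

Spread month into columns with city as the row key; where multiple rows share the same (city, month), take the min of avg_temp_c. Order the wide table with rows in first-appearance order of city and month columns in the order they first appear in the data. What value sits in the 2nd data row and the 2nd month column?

With rows in first-appearance order of city, row 2 is city=DS8. month columns in first-appearance order: Mar, Dec, Apr, Nov; column 2 is Dec.
Long rows with city=DS8, month=Dec: min(28, 88.6) = 28.

28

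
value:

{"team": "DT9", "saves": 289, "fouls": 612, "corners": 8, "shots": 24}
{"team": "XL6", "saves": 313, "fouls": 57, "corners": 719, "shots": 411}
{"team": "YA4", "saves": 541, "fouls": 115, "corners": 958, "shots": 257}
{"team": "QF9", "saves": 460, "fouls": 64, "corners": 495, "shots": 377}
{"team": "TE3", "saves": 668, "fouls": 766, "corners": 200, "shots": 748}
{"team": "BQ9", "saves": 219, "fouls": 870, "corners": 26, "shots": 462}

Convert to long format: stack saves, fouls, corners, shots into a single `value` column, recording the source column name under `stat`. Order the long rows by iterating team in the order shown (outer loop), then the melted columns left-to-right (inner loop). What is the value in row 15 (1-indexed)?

495

24 rows total (6 × 4). Row 15: index ⌊(15-1)/4⌋ = 3 into team → QF9; (15-1) mod 4 = 2 into the melted columns → corners.
So row 15 is (QF9, corners, 495); value = 495.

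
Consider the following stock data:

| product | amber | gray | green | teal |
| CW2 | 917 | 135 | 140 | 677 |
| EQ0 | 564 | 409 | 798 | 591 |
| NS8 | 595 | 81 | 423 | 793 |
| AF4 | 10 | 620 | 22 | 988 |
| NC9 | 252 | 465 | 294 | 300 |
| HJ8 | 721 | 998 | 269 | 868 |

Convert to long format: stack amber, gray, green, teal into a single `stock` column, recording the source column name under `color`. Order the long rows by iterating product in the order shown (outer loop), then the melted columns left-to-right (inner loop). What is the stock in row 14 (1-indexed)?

24 rows total (6 × 4). Row 14: index ⌊(14-1)/4⌋ = 3 into product → AF4; (14-1) mod 4 = 1 into the melted columns → gray.
So row 14 is (AF4, gray, 620); stock = 620.

620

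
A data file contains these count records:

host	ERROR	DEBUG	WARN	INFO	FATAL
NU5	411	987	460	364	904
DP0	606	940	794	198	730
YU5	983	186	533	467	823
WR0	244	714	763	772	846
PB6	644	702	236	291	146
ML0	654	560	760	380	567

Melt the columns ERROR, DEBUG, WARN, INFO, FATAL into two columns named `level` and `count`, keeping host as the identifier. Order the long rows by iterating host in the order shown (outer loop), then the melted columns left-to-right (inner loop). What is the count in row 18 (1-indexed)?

30 rows total (6 × 5). Row 18: index ⌊(18-1)/5⌋ = 3 into host → WR0; (18-1) mod 5 = 2 into the melted columns → WARN.
So row 18 is (WR0, WARN, 763); count = 763.

763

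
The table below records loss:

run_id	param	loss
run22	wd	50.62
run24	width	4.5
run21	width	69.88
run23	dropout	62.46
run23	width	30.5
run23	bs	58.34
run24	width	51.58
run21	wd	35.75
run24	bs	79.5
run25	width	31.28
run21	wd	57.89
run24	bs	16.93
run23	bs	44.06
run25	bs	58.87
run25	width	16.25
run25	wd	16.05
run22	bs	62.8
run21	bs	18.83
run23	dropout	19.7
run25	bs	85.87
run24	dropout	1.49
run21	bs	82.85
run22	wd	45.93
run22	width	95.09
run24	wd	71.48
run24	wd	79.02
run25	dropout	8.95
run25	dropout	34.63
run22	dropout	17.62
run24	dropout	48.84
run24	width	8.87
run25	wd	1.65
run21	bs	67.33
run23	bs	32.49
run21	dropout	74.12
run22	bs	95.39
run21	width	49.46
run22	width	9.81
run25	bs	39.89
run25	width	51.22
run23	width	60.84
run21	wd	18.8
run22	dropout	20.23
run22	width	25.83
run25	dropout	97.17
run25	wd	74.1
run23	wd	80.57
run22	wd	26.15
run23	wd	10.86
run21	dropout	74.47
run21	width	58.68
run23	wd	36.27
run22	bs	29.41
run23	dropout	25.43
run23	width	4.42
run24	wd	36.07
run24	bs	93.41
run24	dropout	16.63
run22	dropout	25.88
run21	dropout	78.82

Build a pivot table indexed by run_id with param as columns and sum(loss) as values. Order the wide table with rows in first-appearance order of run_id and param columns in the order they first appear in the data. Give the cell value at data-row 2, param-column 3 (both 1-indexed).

With rows in first-appearance order of run_id, row 2 is run_id=run24. param columns in first-appearance order: wd, width, dropout, bs; column 3 is dropout.
Long rows with run_id=run24, param=dropout: 1.49 + 48.84 + 16.63 = 66.96.

66.96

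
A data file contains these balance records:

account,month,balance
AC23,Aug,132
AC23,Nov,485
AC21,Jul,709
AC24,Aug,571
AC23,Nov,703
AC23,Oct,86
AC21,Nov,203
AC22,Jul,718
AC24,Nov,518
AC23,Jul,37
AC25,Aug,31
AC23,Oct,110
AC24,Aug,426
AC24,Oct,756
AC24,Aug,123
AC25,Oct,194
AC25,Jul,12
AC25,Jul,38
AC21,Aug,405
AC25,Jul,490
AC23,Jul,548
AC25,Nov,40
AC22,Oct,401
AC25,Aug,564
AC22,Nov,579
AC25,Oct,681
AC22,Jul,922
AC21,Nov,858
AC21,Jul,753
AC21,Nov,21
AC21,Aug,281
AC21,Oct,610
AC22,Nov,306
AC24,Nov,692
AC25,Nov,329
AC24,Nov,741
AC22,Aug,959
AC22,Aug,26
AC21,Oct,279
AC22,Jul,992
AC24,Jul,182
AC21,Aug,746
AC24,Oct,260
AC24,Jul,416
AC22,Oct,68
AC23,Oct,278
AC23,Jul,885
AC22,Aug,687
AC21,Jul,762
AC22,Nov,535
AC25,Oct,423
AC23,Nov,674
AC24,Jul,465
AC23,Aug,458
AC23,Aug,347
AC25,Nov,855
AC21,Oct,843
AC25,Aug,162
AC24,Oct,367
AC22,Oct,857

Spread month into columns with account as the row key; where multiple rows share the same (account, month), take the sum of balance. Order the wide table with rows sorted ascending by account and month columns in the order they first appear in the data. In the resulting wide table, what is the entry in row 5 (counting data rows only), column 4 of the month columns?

1298

With rows sorted ascending by account, row 5 is account=AC25. month columns in first-appearance order: Aug, Nov, Jul, Oct; column 4 is Oct.
Long rows with account=AC25, month=Oct: 194 + 681 + 423 = 1298.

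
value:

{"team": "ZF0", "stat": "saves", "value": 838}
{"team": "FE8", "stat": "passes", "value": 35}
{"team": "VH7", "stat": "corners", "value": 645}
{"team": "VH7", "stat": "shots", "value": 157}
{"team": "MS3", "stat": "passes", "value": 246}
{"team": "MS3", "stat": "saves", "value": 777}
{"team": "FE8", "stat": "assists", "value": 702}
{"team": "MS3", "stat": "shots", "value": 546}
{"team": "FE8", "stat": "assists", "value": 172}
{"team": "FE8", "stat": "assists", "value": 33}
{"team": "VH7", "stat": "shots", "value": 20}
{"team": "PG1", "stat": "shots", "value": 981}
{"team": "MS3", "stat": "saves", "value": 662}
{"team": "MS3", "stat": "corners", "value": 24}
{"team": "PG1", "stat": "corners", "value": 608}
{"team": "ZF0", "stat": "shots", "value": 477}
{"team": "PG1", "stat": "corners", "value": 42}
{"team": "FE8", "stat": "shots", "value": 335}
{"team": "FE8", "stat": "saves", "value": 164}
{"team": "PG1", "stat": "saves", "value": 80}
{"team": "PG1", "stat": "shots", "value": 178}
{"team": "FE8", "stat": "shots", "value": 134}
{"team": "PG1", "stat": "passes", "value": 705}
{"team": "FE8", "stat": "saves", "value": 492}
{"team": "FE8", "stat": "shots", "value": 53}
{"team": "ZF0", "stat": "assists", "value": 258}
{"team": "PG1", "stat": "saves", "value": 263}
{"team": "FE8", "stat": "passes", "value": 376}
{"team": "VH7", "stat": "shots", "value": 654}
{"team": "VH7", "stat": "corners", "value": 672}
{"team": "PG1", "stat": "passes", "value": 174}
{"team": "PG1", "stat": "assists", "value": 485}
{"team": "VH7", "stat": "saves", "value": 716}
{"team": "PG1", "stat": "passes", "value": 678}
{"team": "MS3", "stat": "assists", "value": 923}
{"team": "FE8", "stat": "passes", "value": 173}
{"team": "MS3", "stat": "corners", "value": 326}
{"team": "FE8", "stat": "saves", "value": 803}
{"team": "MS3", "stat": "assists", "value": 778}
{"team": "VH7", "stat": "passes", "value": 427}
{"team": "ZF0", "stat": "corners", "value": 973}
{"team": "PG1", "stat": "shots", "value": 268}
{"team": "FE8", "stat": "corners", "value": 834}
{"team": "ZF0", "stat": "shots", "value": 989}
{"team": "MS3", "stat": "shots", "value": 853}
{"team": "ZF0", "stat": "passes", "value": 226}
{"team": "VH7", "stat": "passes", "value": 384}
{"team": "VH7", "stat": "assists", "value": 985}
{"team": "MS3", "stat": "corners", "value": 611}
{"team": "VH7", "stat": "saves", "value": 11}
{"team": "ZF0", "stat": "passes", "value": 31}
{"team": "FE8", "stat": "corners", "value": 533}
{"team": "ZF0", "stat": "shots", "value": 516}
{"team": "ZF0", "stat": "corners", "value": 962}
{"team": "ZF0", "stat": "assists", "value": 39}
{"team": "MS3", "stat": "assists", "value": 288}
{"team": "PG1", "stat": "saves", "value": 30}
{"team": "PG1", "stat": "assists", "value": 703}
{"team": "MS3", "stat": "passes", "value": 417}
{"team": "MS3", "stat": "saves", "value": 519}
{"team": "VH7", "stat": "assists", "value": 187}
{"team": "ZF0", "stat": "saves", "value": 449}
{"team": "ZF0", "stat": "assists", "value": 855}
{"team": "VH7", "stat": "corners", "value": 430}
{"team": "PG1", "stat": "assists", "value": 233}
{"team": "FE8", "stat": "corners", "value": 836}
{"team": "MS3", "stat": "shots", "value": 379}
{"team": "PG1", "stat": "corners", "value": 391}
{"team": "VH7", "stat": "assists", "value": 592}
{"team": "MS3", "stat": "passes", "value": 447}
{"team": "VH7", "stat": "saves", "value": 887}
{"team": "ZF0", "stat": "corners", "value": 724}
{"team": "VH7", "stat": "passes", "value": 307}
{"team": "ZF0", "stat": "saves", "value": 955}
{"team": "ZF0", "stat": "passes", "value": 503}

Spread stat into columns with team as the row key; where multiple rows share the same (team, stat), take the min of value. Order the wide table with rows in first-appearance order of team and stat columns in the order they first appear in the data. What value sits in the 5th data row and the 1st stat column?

30

With rows in first-appearance order of team, row 5 is team=PG1. stat columns in first-appearance order: saves, passes, corners, shots, assists; column 1 is saves.
Long rows with team=PG1, stat=saves: min(80, 263, 30) = 30.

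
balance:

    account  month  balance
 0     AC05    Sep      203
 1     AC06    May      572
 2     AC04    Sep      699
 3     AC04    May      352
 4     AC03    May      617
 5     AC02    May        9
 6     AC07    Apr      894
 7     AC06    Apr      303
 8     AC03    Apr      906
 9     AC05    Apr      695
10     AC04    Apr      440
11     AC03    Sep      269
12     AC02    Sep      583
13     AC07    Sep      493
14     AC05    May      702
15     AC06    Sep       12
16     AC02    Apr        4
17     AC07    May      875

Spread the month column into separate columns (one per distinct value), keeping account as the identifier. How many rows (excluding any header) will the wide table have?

6 distinct account values → 6 rows.

6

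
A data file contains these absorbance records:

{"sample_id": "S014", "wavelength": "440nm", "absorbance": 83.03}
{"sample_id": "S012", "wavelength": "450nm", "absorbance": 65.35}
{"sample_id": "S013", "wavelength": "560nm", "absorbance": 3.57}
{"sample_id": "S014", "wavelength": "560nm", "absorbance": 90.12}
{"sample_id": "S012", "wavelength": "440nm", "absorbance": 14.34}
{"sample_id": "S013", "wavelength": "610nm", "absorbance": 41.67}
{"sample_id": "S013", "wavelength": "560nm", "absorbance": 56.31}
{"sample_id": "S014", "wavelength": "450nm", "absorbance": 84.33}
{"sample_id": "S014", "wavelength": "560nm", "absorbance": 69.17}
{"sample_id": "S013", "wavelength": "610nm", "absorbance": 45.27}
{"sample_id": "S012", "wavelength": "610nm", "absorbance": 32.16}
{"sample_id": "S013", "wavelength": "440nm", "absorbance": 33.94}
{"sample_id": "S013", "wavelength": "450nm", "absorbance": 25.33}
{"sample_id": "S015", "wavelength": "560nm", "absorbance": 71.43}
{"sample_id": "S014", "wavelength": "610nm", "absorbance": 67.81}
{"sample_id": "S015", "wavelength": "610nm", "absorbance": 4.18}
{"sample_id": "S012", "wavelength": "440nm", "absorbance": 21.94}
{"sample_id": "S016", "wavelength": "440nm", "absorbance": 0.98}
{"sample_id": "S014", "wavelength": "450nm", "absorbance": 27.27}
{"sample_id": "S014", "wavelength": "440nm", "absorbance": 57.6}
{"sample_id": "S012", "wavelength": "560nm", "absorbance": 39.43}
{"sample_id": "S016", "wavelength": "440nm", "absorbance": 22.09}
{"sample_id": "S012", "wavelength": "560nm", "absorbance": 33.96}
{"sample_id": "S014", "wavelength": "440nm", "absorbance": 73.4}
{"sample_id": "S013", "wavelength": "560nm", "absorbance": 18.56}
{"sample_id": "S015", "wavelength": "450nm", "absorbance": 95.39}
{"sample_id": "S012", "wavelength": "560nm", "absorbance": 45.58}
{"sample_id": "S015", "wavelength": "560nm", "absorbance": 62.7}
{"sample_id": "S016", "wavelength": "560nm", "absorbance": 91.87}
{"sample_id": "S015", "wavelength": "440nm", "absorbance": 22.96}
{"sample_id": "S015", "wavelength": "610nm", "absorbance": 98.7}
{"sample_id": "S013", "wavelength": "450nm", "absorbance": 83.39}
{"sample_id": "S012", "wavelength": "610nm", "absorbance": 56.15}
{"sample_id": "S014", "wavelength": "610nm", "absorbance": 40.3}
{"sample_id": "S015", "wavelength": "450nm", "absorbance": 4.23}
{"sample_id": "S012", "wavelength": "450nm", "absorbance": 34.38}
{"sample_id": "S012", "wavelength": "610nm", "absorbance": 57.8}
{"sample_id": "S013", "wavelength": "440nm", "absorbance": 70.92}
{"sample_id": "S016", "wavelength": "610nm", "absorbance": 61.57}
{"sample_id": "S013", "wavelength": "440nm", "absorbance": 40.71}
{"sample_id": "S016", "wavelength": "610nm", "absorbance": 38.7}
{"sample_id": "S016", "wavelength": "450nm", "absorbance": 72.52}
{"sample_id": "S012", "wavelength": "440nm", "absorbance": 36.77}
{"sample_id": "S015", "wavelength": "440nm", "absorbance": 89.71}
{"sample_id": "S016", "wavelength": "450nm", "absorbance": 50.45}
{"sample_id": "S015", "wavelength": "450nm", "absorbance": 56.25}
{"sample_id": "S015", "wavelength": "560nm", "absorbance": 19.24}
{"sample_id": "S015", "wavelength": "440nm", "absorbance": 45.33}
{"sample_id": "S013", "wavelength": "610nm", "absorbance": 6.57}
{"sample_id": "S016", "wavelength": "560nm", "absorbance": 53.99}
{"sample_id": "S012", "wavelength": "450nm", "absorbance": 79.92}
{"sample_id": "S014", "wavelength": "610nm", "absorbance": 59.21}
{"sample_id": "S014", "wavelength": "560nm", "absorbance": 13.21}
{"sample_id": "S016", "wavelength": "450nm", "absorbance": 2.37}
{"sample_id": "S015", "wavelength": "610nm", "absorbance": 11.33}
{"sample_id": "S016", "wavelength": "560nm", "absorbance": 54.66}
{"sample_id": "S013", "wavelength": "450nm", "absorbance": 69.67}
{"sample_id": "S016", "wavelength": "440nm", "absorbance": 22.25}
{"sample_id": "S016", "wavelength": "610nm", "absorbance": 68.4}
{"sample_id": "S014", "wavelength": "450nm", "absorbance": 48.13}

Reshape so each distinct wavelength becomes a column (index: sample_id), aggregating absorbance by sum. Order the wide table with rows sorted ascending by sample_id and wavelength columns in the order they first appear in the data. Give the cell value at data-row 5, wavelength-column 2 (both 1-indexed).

125.34

With rows sorted ascending by sample_id, row 5 is sample_id=S016. wavelength columns in first-appearance order: 440nm, 450nm, 560nm, 610nm; column 2 is 450nm.
Long rows with sample_id=S016, wavelength=450nm: 72.52 + 50.45 + 2.37 = 125.34.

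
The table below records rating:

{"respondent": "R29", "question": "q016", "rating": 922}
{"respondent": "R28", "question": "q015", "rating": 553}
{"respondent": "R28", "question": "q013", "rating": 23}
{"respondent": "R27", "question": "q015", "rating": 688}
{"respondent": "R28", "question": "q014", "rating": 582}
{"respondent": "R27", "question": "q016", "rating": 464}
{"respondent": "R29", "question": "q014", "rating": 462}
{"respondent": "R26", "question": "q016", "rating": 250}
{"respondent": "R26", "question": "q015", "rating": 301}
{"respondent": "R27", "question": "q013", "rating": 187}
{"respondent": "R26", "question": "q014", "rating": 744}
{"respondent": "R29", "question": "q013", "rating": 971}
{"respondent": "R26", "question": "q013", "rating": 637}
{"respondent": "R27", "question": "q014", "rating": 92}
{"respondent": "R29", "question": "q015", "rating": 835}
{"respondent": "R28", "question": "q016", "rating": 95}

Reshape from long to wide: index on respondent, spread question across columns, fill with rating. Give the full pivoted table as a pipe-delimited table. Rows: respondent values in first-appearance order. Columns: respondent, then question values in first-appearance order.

Columns: respondent plus the 4 distinct question values (q016, q015, q013, q014).
For example, row R29 column q016 takes rating=922 from the long row (R29, q016).

| respondent | q016 | q015 | q013 | q014 |
| R29 | 922 | 835 | 971 | 462 |
| R28 | 95 | 553 | 23 | 582 |
| R27 | 464 | 688 | 187 | 92 |
| R26 | 250 | 301 | 637 | 744 |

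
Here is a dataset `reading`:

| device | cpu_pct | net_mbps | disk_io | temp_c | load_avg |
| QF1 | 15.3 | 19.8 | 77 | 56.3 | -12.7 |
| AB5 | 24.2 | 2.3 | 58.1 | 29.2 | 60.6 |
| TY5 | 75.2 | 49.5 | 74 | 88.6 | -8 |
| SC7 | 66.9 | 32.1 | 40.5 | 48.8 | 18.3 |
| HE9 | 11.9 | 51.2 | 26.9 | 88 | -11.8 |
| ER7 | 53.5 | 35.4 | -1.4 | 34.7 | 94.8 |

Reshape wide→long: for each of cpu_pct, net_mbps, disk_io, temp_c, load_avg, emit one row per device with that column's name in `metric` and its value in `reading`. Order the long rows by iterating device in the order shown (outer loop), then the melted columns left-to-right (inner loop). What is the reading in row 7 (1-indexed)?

30 rows total (6 × 5). Row 7: index ⌊(7-1)/5⌋ = 1 into device → AB5; (7-1) mod 5 = 1 into the melted columns → net_mbps.
So row 7 is (AB5, net_mbps, 2.3); reading = 2.3.

2.3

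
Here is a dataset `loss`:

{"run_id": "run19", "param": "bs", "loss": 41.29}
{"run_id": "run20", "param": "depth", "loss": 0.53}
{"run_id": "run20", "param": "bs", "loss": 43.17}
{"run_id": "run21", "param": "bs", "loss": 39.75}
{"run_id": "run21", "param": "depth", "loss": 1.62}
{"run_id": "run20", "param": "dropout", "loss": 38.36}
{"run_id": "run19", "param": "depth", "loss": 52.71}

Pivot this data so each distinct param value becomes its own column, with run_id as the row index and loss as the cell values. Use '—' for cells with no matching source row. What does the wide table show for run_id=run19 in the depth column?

52.71

The long row with run_id=run19, param=depth has loss=52.71.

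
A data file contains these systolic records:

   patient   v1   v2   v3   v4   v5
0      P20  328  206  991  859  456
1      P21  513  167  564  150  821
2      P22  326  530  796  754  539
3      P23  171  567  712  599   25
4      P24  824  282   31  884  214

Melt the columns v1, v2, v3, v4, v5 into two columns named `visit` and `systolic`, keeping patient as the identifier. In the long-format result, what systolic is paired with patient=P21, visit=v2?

167

Unpivoting turns each (patient, wide-column) pair into one long row.
The wide cell at row P21, column v2 holds 167, so the long row (P21, v2) has systolic=167.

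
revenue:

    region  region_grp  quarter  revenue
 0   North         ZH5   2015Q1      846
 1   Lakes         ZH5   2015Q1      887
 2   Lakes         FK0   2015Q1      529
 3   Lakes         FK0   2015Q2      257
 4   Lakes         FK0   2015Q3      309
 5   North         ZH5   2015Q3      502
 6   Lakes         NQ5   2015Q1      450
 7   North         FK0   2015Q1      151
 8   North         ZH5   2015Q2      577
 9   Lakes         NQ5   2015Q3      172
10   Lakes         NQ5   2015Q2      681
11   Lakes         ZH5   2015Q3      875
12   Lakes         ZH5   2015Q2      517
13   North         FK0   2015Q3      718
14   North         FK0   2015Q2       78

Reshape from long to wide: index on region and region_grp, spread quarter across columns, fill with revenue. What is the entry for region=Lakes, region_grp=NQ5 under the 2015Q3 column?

Wide layout: rows indexed by region and region_grp, columns are the 3 distinct quarter values (2015Q1, 2015Q2, 2015Q3).
Cell (region=Lakes, region_grp=NQ5, quarter=2015Q3) draws from the long row where region=Lakes, region_grp=NQ5 and quarter=2015Q3, which has revenue=172.

172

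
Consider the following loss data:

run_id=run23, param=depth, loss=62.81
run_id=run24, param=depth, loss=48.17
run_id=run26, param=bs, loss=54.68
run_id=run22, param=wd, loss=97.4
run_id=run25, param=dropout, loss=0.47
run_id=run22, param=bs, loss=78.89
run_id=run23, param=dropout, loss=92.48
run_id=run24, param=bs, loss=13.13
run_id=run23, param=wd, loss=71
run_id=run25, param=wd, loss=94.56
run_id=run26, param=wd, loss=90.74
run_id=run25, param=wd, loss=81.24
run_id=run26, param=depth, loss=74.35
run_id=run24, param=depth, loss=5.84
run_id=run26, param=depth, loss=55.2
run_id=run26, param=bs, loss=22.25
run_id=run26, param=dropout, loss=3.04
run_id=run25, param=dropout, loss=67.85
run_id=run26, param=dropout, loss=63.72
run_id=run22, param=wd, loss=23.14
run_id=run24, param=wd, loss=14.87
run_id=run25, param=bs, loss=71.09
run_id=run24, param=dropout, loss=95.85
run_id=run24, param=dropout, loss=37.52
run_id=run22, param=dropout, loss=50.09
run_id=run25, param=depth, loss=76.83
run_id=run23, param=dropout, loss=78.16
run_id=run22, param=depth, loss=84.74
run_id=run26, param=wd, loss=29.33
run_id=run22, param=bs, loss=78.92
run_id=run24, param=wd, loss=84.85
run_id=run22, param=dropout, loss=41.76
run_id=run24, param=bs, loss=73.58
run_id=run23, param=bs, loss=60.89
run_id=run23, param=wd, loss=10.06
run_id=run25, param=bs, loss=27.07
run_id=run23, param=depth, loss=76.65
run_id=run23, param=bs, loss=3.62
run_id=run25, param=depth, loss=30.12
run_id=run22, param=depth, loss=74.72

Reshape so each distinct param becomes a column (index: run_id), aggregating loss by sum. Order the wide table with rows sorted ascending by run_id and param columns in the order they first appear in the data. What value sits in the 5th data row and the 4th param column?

66.76

With rows sorted ascending by run_id, row 5 is run_id=run26. param columns in first-appearance order: depth, bs, wd, dropout; column 4 is dropout.
Long rows with run_id=run26, param=dropout: 3.04 + 63.72 = 66.76.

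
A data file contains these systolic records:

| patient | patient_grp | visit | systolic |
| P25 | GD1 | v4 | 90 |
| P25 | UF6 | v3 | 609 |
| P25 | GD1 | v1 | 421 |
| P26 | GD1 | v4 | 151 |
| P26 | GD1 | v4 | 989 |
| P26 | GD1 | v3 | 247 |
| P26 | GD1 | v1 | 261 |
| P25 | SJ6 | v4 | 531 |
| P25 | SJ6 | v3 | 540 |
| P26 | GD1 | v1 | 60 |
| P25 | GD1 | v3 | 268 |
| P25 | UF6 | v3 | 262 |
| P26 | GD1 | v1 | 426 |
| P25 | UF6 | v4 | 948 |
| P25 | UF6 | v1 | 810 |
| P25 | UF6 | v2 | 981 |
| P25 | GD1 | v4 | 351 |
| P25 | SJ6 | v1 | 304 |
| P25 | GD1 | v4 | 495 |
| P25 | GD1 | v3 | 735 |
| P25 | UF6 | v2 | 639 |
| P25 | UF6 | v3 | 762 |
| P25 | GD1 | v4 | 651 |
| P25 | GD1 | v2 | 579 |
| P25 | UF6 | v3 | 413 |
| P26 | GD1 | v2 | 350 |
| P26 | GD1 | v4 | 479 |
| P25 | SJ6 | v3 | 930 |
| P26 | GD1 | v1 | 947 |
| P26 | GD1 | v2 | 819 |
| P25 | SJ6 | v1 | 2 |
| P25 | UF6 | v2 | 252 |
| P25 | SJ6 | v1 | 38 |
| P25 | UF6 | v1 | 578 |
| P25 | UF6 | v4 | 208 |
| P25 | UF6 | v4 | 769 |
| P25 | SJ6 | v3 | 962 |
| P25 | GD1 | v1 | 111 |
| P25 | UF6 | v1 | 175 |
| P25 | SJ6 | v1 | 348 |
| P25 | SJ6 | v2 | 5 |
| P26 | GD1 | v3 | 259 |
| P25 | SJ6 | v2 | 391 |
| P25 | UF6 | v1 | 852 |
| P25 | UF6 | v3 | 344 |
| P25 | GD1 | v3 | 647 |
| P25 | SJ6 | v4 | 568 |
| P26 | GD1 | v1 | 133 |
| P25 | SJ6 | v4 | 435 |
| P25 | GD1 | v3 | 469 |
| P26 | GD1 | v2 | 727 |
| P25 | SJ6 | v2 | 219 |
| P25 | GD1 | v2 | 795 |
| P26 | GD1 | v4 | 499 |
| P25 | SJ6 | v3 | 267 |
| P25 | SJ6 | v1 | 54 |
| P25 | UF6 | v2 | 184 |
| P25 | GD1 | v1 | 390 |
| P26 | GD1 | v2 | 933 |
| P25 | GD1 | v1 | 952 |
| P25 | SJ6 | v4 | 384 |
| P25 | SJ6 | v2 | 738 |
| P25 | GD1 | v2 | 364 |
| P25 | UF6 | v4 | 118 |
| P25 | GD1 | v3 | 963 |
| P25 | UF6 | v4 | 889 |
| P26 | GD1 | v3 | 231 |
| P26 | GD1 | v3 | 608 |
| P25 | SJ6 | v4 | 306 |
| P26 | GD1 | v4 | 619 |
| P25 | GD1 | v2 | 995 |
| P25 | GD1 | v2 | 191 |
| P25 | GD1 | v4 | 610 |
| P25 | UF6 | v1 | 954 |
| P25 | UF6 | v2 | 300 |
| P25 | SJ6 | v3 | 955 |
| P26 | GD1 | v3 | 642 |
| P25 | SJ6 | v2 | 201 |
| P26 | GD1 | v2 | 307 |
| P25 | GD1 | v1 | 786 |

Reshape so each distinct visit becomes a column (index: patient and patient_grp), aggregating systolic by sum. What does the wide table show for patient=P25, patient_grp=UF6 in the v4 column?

Rows with patient=P25, patient_grp=UF6 and visit=v4: systolic values are 948, 208, 769, 118, 889.
948 + 208 + 769 + 118 + 889 = 2932.

2932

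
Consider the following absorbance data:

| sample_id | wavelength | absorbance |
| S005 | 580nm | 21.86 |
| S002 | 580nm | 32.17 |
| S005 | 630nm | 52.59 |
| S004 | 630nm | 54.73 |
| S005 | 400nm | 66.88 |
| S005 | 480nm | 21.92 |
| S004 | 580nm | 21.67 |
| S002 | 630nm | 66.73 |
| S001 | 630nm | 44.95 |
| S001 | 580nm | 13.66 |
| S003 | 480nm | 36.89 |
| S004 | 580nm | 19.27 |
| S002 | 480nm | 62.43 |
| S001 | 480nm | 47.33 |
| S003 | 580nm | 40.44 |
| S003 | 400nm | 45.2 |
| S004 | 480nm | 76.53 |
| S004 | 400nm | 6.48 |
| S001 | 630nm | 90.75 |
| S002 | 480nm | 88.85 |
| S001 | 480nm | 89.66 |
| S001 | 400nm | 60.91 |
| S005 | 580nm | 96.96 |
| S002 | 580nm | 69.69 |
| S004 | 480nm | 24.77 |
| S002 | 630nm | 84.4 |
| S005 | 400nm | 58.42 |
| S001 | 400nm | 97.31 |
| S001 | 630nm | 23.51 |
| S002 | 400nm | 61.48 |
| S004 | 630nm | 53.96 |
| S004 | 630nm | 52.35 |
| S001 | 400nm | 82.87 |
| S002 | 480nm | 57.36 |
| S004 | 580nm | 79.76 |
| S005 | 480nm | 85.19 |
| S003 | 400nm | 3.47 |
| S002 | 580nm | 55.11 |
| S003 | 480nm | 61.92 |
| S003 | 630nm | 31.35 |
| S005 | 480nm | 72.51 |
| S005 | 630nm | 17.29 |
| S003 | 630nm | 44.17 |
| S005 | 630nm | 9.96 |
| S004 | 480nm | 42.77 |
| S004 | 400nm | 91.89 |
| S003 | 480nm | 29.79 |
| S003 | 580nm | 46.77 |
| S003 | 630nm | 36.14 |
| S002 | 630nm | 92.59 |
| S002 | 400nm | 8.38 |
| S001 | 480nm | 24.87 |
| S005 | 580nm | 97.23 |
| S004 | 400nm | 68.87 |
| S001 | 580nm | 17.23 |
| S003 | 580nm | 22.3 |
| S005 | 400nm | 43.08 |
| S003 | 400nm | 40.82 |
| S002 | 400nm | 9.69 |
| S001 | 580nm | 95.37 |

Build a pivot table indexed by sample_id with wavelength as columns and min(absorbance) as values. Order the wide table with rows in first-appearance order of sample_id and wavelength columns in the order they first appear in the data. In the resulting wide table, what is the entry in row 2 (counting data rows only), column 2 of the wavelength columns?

66.73

With rows in first-appearance order of sample_id, row 2 is sample_id=S002. wavelength columns in first-appearance order: 580nm, 630nm, 400nm, 480nm; column 2 is 630nm.
Long rows with sample_id=S002, wavelength=630nm: min(66.73, 84.4, 92.59) = 66.73.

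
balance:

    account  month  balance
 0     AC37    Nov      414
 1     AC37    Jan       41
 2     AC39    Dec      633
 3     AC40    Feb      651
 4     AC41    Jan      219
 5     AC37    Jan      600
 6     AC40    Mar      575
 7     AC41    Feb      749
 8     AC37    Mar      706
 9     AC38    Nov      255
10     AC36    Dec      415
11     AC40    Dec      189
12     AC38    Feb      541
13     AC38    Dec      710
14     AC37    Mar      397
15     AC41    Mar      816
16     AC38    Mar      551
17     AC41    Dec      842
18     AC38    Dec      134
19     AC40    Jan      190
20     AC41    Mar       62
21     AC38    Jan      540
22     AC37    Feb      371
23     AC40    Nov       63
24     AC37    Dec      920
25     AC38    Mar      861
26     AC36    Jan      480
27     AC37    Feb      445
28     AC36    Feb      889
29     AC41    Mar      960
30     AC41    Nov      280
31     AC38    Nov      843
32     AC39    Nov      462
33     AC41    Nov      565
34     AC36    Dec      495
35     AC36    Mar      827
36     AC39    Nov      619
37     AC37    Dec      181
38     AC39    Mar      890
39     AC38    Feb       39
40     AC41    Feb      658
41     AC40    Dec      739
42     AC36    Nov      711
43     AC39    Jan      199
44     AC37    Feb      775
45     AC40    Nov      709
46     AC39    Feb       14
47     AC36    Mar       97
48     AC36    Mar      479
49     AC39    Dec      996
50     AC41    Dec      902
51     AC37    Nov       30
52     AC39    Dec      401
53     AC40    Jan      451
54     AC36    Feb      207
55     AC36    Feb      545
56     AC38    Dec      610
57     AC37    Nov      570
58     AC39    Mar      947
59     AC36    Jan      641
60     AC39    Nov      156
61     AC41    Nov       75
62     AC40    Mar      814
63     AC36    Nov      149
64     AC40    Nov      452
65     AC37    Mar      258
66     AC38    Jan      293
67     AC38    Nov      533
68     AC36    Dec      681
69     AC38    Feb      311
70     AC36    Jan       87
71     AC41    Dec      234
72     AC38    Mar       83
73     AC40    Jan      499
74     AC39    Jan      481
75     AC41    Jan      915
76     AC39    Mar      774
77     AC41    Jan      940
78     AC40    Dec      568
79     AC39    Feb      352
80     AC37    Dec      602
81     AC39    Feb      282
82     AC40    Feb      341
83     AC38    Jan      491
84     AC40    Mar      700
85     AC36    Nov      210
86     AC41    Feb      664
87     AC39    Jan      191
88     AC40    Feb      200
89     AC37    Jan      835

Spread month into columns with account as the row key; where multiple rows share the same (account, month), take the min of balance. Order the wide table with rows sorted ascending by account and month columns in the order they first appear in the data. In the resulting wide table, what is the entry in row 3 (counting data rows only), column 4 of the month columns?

With rows sorted ascending by account, row 3 is account=AC38. month columns in first-appearance order: Nov, Jan, Dec, Feb, Mar; column 4 is Feb.
Long rows with account=AC38, month=Feb: min(541, 39, 311) = 39.

39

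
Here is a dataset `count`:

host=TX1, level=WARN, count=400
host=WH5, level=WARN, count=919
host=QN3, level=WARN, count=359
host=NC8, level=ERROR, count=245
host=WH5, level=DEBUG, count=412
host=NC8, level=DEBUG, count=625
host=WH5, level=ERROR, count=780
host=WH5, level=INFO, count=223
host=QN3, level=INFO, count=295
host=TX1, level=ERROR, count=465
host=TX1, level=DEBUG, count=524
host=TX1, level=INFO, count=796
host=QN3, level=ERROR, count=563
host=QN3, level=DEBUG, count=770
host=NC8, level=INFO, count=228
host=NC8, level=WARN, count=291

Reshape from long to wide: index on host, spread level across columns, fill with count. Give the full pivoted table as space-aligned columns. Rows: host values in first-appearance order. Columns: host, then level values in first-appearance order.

host  WARN  ERROR  DEBUG  INFO
TX1   400   465    524    796 
WH5   919   780    412    223 
QN3   359   563    770    295 
NC8   291   245    625    228 

Columns: host plus the 4 distinct level values (WARN, ERROR, DEBUG, INFO).
For example, row TX1 column WARN takes count=400 from the long row (TX1, WARN).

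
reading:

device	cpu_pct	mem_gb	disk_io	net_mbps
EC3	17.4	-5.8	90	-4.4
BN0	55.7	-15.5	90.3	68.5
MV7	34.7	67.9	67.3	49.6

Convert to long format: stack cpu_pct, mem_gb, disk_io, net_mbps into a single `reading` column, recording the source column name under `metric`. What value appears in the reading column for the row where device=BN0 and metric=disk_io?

90.3

Unpivoting turns each (device, wide-column) pair into one long row.
The wide cell at row BN0, column disk_io holds 90.3, so the long row (BN0, disk_io) has reading=90.3.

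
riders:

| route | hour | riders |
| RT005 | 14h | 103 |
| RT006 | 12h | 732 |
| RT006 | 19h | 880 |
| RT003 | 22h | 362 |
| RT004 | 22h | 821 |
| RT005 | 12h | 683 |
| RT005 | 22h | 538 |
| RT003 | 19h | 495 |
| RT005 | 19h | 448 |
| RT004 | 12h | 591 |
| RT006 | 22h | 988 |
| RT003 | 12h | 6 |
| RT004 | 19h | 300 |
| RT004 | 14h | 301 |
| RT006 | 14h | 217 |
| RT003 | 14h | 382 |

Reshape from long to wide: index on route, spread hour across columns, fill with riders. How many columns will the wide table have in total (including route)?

5

1 column for route plus 4 distinct hour values → 5 columns.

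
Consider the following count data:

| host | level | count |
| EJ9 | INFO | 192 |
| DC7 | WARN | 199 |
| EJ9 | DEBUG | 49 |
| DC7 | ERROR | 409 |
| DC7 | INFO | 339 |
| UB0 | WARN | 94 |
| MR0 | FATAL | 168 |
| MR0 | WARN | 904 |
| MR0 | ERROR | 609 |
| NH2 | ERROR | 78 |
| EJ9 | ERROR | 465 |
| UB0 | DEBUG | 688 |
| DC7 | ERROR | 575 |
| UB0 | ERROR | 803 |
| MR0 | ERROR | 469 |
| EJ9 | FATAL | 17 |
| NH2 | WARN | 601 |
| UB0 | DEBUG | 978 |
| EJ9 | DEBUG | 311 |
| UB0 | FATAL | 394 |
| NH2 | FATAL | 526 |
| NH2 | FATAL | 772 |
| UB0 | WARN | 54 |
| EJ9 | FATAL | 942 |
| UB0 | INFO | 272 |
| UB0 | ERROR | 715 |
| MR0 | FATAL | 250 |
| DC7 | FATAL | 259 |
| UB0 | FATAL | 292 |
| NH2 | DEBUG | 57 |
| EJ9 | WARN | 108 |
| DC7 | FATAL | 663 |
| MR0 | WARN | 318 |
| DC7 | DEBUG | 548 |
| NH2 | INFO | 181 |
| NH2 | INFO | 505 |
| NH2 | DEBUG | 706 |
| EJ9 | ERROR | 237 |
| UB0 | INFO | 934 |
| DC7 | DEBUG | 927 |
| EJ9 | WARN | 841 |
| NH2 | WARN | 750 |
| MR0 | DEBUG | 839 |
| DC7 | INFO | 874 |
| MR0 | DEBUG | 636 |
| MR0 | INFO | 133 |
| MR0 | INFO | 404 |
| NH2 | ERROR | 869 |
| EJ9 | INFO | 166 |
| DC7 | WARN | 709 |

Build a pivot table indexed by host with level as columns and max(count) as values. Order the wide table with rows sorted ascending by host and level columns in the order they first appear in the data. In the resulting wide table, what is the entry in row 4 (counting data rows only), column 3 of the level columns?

706

With rows sorted ascending by host, row 4 is host=NH2. level columns in first-appearance order: INFO, WARN, DEBUG, ERROR, FATAL; column 3 is DEBUG.
Long rows with host=NH2, level=DEBUG: max(57, 706) = 706.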